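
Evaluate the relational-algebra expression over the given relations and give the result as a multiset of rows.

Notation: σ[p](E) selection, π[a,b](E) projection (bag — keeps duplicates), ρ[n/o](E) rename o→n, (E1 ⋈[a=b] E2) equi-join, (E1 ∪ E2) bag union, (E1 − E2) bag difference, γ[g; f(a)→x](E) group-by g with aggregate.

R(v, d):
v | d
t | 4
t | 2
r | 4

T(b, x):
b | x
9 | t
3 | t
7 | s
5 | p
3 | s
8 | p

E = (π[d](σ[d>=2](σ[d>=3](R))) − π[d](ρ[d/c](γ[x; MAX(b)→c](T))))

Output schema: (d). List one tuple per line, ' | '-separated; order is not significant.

Stepwise |·|:
  R → 3
  σ[d>=3](R) → 2
  σ[d>=2](σ[d>=3](R)) → 2
  π[d](σ[d>=2](σ[d>=3](R))) → 2
  T → 6
  γ[x; MAX(b)→c](T) → 3
  ρ[d/c](γ[x; MAX(b)→c](T)) → 3
  π[d](ρ[d/c](γ[x; MAX(b)→c](T))) → 3
  (π[d](σ[d>=2](σ[d>=3](R))) − π[d](ρ[d/c](γ[x; MAX(b)→c](T)))) → 2

== RESULT ==
d
4
4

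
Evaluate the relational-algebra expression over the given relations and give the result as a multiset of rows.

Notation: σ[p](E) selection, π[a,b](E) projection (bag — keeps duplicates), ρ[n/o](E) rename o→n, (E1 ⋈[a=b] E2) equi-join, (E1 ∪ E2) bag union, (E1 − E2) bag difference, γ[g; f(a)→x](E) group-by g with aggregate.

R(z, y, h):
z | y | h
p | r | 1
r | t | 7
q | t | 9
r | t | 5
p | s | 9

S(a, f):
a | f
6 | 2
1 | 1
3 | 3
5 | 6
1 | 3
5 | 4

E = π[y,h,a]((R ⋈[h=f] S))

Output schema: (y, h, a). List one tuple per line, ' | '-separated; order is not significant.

Row counts bottom-up:
  R → 5
  S → 6
  (R ⋈[h=f] S) → 1
  π[y,h,a]((R ⋈[h=f] S)) → 1

== RESULT ==
y | h | a
r | 1 | 1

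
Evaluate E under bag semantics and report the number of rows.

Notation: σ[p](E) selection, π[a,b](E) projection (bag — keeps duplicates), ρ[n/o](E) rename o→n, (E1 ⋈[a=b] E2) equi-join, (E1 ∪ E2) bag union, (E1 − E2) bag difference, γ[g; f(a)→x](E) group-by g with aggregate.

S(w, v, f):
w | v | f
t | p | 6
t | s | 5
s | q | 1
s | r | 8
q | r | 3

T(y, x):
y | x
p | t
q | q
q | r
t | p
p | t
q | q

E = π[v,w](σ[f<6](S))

Stepwise |·|:
  S → 5
  σ[f<6](S) → 3
  π[v,w](σ[f<6](S)) → 3

|E| = 3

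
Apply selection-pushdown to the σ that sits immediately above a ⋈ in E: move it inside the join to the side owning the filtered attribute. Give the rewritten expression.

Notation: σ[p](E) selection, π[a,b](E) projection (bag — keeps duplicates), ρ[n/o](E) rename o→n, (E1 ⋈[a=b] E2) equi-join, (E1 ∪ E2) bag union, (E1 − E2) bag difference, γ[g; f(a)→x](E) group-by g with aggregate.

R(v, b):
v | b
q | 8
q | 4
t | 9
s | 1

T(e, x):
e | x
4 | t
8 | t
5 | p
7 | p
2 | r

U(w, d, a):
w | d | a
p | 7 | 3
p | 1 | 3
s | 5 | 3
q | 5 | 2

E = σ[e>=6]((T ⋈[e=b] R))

σ filters on e, owned by the left side.
E' = (σ[e>=6](T) ⋈[e=b] R)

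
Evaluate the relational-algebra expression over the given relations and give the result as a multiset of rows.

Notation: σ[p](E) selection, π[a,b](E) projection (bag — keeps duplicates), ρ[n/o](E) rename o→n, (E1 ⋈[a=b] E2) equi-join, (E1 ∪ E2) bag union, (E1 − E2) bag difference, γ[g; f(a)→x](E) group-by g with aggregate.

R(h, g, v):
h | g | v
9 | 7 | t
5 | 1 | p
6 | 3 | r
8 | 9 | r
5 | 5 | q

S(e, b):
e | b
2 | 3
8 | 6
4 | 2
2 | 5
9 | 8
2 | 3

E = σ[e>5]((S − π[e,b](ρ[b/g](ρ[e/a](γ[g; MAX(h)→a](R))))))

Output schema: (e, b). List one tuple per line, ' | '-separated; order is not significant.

Stepwise |·|:
  S → 6
  R → 5
  γ[g; MAX(h)→a](R) → 5
  ρ[e/a](γ[g; MAX(h)→a](R)) → 5
  ρ[b/g](ρ[e/a](γ[g; MAX(h)→a](R))) → 5
  π[e,b](ρ[b/g](ρ[e/a](γ[g; MAX(h)→a](R)))) → 5
  (S − π[e,b](ρ[b/g](ρ[e/a](γ[g; MAX(h)→a](R))))) → 6
  σ[e>5]((S − π[e,b](ρ[b/g](ρ[e/a](γ[g; MAX(h)→a](R)))))) → 2

== RESULT ==
e | b
8 | 6
9 | 8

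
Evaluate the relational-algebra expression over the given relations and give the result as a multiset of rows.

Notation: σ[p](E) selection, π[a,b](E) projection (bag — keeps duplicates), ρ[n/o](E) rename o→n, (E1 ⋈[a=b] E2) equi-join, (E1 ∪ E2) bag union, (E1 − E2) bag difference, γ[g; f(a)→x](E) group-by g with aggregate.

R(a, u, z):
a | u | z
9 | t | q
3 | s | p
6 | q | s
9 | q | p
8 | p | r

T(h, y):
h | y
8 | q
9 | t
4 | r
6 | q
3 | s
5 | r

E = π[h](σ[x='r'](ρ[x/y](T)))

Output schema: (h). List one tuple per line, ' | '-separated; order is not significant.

Per-node cardinality:
  T → 6
  ρ[x/y](T) → 6
  σ[x='r'](ρ[x/y](T)) → 2
  π[h](σ[x='r'](ρ[x/y](T))) → 2

== RESULT ==
h
4
5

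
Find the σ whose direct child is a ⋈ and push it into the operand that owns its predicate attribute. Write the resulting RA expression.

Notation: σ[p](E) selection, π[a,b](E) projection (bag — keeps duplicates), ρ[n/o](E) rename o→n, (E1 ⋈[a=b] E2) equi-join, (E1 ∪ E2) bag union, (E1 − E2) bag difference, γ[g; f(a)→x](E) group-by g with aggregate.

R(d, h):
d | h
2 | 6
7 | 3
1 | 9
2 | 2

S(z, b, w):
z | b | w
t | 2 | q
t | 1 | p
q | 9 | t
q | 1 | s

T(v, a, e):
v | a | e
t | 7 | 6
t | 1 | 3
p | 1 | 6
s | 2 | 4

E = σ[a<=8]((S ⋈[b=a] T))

σ filters on a, owned by the right side.
E' = (S ⋈[b=a] σ[a<=8](T))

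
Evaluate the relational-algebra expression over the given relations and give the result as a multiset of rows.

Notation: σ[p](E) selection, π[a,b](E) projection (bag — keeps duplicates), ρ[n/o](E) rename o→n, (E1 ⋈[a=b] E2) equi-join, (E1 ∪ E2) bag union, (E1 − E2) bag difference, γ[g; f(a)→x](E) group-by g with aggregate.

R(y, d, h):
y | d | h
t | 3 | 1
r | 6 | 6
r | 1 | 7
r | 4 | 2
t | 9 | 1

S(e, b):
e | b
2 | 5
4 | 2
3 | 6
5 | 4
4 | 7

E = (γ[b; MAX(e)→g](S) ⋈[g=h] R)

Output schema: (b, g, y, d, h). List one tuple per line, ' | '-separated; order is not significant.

Subexpression sizes:
  S → 5
  γ[b; MAX(e)→g](S) → 5
  R → 5
  (γ[b; MAX(e)→g](S) ⋈[g=h] R) → 1

== RESULT ==
b | g | y | d | h
5 | 2 | r | 4 | 2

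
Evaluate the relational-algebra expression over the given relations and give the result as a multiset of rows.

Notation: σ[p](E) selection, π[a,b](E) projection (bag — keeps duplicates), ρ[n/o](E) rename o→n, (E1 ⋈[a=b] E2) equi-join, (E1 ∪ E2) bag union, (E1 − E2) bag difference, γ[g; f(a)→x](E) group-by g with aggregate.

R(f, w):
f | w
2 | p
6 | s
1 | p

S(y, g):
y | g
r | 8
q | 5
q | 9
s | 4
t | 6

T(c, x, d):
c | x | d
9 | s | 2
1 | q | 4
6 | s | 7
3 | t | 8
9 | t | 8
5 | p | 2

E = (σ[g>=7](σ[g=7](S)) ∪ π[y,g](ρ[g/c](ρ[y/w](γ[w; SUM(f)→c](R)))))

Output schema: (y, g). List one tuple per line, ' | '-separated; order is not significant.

Row counts bottom-up:
  S → 5
  σ[g=7](S) → 0
  σ[g>=7](σ[g=7](S)) → 0
  R → 3
  γ[w; SUM(f)→c](R) → 2
  ρ[y/w](γ[w; SUM(f)→c](R)) → 2
  ρ[g/c](ρ[y/w](γ[w; SUM(f)→c](R))) → 2
  π[y,g](ρ[g/c](ρ[y/w](γ[w; SUM(f)→c](R)))) → 2
  (σ[g>=7](σ[g=7](S)) ∪ π[y,g](ρ[g/c](ρ[y/w](γ[w; SUM(f)→c](R))))) → 2

== RESULT ==
y | g
p | 3
s | 6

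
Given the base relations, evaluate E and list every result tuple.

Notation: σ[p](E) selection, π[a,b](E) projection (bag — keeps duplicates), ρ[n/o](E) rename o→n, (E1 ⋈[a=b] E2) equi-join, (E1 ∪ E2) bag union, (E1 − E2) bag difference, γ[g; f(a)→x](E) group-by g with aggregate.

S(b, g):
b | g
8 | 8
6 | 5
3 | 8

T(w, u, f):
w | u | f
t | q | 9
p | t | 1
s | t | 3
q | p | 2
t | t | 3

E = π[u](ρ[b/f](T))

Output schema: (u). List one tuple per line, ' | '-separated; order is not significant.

Subexpression sizes:
  T → 5
  ρ[b/f](T) → 5
  π[u](ρ[b/f](T)) → 5

== RESULT ==
u
p
q
t
t
t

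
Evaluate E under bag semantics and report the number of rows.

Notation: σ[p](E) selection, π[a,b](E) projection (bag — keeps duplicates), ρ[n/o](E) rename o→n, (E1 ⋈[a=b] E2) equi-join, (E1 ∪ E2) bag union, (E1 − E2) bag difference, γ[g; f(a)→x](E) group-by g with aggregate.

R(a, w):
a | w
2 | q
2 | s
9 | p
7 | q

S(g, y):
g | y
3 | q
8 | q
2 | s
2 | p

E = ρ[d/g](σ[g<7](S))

Subexpression sizes:
  S → 4
  σ[g<7](S) → 3
  ρ[d/g](σ[g<7](S)) → 3

|E| = 3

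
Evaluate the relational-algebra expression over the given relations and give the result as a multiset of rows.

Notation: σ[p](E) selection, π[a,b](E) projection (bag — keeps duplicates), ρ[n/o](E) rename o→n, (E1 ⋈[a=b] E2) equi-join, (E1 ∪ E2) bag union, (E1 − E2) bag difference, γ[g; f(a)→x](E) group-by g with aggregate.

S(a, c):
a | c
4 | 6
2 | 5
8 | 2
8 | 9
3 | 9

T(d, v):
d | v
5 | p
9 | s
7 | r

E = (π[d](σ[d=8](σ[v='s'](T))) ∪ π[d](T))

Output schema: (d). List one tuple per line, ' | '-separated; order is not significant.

Per-node cardinality:
  T → 3
  σ[v='s'](T) → 1
  σ[d=8](σ[v='s'](T)) → 0
  π[d](σ[d=8](σ[v='s'](T))) → 0
  T → 3
  π[d](T) → 3
  (π[d](σ[d=8](σ[v='s'](T))) ∪ π[d](T)) → 3

== RESULT ==
d
5
7
9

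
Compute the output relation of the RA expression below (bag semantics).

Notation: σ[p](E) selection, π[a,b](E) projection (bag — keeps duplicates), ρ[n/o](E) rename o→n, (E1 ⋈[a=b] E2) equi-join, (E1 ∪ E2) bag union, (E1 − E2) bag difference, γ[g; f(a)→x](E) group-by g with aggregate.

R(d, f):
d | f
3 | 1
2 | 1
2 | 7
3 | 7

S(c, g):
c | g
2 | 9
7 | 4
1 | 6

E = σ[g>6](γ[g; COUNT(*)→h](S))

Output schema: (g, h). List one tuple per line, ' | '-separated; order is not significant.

Stepwise |·|:
  S → 3
  γ[g; COUNT(*)→h](S) → 3
  σ[g>6](γ[g; COUNT(*)→h](S)) → 1

== RESULT ==
g | h
9 | 1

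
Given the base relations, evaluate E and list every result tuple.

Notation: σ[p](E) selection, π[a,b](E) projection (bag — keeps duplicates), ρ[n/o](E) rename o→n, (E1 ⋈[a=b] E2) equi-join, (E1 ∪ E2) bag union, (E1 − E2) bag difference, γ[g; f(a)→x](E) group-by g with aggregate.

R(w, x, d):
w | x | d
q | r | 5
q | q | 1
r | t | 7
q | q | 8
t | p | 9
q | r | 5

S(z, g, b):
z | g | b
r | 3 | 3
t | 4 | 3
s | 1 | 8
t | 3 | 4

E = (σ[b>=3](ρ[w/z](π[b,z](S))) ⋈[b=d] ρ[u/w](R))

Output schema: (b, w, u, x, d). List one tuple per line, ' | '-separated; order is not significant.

Stepwise |·|:
  S → 4
  π[b,z](S) → 4
  ρ[w/z](π[b,z](S)) → 4
  σ[b>=3](ρ[w/z](π[b,z](S))) → 4
  R → 6
  ρ[u/w](R) → 6
  (σ[b>=3](ρ[w/z](π[b,z](S))) ⋈[b=d] ρ[u/w](R)) → 1

== RESULT ==
b | w | u | x | d
8 | s | q | q | 8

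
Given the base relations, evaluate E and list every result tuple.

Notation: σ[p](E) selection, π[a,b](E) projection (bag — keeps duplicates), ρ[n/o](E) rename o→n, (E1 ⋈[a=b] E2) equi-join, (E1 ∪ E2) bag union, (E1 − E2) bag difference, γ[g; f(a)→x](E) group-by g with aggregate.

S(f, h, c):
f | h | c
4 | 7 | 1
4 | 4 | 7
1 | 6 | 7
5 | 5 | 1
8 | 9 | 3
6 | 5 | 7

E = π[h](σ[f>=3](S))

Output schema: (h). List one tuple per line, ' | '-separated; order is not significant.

Stepwise |·|:
  S → 6
  σ[f>=3](S) → 5
  π[h](σ[f>=3](S)) → 5

== RESULT ==
h
4
5
5
7
9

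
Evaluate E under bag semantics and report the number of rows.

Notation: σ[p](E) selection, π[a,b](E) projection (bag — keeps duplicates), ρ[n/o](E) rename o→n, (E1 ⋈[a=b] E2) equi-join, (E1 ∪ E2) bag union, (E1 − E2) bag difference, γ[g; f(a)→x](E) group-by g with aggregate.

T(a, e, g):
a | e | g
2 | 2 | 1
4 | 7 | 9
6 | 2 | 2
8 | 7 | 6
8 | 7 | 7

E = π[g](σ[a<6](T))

Stepwise |·|:
  T → 5
  σ[a<6](T) → 2
  π[g](σ[a<6](T)) → 2

|E| = 2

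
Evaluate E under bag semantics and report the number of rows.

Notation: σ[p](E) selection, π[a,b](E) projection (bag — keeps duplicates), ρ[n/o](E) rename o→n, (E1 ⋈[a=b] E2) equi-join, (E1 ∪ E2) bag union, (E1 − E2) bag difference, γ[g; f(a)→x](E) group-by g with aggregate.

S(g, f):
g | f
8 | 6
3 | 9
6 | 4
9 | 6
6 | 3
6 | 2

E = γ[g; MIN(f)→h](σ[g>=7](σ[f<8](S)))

Per-node cardinality:
  S → 6
  σ[f<8](S) → 5
  σ[g>=7](σ[f<8](S)) → 2
  γ[g; MIN(f)→h](σ[g>=7](σ[f<8](S))) → 2

|E| = 2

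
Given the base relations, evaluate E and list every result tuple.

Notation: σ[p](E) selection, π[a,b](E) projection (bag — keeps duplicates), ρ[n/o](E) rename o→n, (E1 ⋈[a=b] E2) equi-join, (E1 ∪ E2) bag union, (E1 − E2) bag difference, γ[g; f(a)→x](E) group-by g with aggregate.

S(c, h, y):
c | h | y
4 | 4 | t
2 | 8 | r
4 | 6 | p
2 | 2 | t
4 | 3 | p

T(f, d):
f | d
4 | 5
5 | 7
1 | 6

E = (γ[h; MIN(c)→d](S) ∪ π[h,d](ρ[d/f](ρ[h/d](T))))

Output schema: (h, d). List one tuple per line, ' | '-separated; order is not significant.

Stepwise |·|:
  S → 5
  γ[h; MIN(c)→d](S) → 5
  T → 3
  ρ[h/d](T) → 3
  ρ[d/f](ρ[h/d](T)) → 3
  π[h,d](ρ[d/f](ρ[h/d](T))) → 3
  (γ[h; MIN(c)→d](S) ∪ π[h,d](ρ[d/f](ρ[h/d](T)))) → 8

== RESULT ==
h | d
2 | 2
3 | 4
4 | 4
5 | 4
6 | 1
6 | 4
7 | 5
8 | 2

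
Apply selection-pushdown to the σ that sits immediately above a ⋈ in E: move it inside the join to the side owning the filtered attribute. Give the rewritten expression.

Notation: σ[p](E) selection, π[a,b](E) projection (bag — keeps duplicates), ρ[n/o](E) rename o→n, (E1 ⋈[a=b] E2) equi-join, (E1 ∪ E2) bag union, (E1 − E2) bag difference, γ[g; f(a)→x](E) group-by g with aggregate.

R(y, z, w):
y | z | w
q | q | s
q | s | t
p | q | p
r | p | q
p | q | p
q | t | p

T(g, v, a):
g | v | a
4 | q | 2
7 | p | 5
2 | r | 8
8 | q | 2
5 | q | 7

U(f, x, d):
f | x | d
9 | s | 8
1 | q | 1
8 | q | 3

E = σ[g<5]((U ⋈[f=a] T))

σ filters on g, owned by the right side.
E' = (U ⋈[f=a] σ[g<5](T))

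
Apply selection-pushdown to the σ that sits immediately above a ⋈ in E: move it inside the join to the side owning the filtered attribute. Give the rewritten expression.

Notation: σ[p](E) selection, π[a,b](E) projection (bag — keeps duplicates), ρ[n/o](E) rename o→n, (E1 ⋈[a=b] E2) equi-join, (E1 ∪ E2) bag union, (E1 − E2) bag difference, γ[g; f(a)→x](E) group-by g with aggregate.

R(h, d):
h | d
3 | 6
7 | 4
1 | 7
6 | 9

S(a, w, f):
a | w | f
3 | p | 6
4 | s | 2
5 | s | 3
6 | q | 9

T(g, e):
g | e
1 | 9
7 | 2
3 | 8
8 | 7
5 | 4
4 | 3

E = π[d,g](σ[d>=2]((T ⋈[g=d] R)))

σ filters on d, owned by the right side.
E' = π[d,g]((T ⋈[g=d] σ[d>=2](R)))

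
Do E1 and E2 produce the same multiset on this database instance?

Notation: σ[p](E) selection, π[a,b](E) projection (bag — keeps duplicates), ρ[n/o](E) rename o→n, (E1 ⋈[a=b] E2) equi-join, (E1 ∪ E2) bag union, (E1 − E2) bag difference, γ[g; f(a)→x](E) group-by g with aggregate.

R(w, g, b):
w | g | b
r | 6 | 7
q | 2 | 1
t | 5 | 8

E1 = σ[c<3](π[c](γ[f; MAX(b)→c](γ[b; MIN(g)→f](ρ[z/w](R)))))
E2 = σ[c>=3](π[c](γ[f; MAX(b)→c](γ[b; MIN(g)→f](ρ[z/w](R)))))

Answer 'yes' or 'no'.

E1 stepwise |·|:
  R → 3
  ρ[z/w](R) → 3
  γ[b; MIN(g)→f](ρ[z/w](R)) → 3
  γ[f; MAX(b)→c](γ[b; MIN(g)→f](ρ[z/w](R))) → 3
  π[c](γ[f; MAX(b)→c](γ[b; MIN(g)→f](ρ[z/w](R)))) → 3
  σ[c<3](π[c](γ[f; MAX(b)→c](γ[b; MIN(g)→f](ρ[z/w](R))))) → 1
E2 stepwise |·|:
  R → 3
  ρ[z/w](R) → 3
  γ[b; MIN(g)→f](ρ[z/w](R)) → 3
  γ[f; MAX(b)→c](γ[b; MIN(g)→f](ρ[z/w](R))) → 3
  π[c](γ[f; MAX(b)→c](γ[b; MIN(g)→f](ρ[z/w](R)))) → 3
  σ[c>=3](π[c](γ[f; MAX(b)→c](γ[b; MIN(g)→f](ρ[z/w](R))))) → 2

E1 result:
c
1
E2 result:
c
7
8
Witness: (1,) appears 1× in E1 but 0× in E2.

no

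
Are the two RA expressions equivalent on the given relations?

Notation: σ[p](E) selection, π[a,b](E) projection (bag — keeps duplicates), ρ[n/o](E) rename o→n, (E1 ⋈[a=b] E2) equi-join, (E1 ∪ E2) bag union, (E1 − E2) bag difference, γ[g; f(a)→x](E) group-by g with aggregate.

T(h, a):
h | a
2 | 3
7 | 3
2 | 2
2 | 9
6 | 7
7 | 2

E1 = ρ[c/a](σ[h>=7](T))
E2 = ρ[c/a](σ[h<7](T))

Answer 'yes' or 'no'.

E1 per-node cardinality:
  T → 6
  σ[h>=7](T) → 2
  ρ[c/a](σ[h>=7](T)) → 2
E2 per-node cardinality:
  T → 6
  σ[h<7](T) → 4
  ρ[c/a](σ[h<7](T)) → 4

E1 result:
h | c
7 | 2
7 | 3
E2 result:
h | c
2 | 2
2 | 3
2 | 9
6 | 7
Witness: (2, 3) appears 0× in E1 but 1× in E2.

no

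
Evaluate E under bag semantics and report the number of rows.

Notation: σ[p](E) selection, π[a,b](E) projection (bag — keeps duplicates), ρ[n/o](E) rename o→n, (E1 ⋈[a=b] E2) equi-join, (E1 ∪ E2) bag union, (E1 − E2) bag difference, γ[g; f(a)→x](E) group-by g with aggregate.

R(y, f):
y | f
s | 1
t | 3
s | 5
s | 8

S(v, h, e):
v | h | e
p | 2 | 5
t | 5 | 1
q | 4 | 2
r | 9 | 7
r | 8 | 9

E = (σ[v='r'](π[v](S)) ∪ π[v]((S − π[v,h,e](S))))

Row counts bottom-up:
  S → 5
  π[v](S) → 5
  σ[v='r'](π[v](S)) → 2
  S → 5
  S → 5
  π[v,h,e](S) → 5
  (S − π[v,h,e](S)) → 0
  π[v]((S − π[v,h,e](S))) → 0
  (σ[v='r'](π[v](S)) ∪ π[v]((S − π[v,h,e](S)))) → 2

|E| = 2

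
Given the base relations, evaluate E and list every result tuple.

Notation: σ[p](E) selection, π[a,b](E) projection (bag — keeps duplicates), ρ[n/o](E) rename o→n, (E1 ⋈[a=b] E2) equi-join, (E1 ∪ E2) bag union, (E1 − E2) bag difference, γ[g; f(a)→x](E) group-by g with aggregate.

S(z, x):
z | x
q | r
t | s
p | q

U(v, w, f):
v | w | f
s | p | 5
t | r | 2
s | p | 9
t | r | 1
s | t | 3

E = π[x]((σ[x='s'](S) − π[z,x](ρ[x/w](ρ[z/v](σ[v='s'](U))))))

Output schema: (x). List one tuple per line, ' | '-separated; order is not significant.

Row counts bottom-up:
  S → 3
  σ[x='s'](S) → 1
  U → 5
  σ[v='s'](U) → 3
  ρ[z/v](σ[v='s'](U)) → 3
  ρ[x/w](ρ[z/v](σ[v='s'](U))) → 3
  π[z,x](ρ[x/w](ρ[z/v](σ[v='s'](U)))) → 3
  (σ[x='s'](S) − π[z,x](ρ[x/w](ρ[z/v](σ[v='s'](U))))) → 1
  π[x]((σ[x='s'](S) − π[z,x](ρ[x/w](ρ[z/v](σ[v='s'](U)))))) → 1

== RESULT ==
x
s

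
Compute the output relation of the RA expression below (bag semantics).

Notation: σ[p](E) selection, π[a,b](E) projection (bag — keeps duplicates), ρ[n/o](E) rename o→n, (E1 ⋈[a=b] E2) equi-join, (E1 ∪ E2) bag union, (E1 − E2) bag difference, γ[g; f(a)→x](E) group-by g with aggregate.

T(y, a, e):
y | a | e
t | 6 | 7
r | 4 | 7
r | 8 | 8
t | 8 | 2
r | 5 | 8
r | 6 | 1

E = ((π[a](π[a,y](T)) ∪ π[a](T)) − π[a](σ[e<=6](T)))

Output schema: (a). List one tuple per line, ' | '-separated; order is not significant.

Row counts bottom-up:
  T → 6
  π[a,y](T) → 6
  π[a](π[a,y](T)) → 6
  T → 6
  π[a](T) → 6
  (π[a](π[a,y](T)) ∪ π[a](T)) → 12
  T → 6
  σ[e<=6](T) → 2
  π[a](σ[e<=6](T)) → 2
  ((π[a](π[a,y](T)) ∪ π[a](T)) − π[a](σ[e<=6](T))) → 10

== RESULT ==
a
4
4
5
5
6
6
6
8
8
8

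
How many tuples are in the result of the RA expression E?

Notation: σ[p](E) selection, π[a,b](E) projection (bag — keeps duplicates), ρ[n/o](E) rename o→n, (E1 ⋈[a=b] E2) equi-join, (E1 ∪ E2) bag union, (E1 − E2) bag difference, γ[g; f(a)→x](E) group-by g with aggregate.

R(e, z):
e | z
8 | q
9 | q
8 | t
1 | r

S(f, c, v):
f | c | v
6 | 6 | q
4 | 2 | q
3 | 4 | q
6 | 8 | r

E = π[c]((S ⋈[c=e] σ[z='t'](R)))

Subexpression sizes:
  S → 4
  R → 4
  σ[z='t'](R) → 1
  (S ⋈[c=e] σ[z='t'](R)) → 1
  π[c]((S ⋈[c=e] σ[z='t'](R))) → 1

|E| = 1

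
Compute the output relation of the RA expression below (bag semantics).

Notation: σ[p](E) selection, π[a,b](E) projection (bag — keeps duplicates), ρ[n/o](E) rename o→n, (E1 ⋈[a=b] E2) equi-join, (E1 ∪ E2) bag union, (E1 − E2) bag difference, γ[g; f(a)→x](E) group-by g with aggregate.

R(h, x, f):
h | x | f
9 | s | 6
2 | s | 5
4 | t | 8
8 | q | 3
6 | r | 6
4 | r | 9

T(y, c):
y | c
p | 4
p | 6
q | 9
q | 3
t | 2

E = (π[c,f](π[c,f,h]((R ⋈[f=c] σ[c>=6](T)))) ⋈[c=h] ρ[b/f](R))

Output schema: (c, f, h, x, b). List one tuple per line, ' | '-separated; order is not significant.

Row counts bottom-up:
  R → 6
  T → 5
  σ[c>=6](T) → 2
  (R ⋈[f=c] σ[c>=6](T)) → 3
  π[c,f,h]((R ⋈[f=c] σ[c>=6](T))) → 3
  π[c,f](π[c,f,h]((R ⋈[f=c] σ[c>=6](T)))) → 3
  R → 6
  ρ[b/f](R) → 6
  (π[c,f](π[c,f,h]((R ⋈[f=c] σ[c>=6](T)))) ⋈[c=h] ρ[b/f](R)) → 3

== RESULT ==
c | f | h | x | b
6 | 6 | 6 | r | 6
6 | 6 | 6 | r | 6
9 | 9 | 9 | s | 6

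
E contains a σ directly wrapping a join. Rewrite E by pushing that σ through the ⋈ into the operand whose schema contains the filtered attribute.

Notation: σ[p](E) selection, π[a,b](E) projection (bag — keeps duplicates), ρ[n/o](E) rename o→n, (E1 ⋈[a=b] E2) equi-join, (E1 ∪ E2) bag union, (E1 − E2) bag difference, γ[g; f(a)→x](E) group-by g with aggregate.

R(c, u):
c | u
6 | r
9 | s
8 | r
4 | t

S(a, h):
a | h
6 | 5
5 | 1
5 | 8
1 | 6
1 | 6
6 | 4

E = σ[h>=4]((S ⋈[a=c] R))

σ filters on h, owned by the left side.
E' = (σ[h>=4](S) ⋈[a=c] R)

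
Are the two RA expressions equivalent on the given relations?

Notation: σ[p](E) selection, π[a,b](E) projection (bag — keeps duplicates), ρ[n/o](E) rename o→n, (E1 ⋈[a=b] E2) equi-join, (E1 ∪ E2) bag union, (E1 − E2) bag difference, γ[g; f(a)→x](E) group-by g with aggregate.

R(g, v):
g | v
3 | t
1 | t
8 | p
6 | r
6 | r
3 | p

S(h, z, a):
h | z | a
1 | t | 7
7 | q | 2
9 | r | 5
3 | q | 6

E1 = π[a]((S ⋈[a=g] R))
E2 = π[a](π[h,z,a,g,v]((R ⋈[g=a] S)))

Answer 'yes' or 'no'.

E1 row counts bottom-up:
  S → 4
  R → 6
  (S ⋈[a=g] R) → 2
  π[a]((S ⋈[a=g] R)) → 2
E2 row counts bottom-up:
  R → 6
  S → 4
  (R ⋈[g=a] S) → 2
  π[h,z,a,g,v]((R ⋈[g=a] S)) → 2
  π[a](π[h,z,a,g,v]((R ⋈[g=a] S))) → 2

E1 and E2 produce the same multiset:
a
6
6

yes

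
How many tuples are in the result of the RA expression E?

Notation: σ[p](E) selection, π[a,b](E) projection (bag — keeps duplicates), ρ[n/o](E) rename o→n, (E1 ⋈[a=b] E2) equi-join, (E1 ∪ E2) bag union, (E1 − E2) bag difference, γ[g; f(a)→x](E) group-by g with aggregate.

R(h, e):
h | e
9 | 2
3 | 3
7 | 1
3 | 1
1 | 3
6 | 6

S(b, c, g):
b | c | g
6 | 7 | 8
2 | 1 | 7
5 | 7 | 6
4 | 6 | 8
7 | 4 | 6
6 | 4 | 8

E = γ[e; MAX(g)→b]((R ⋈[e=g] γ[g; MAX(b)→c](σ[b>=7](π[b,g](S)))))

Subexpression sizes:
  R → 6
  S → 6
  π[b,g](S) → 6
  σ[b>=7](π[b,g](S)) → 1
  γ[g; MAX(b)→c](σ[b>=7](π[b,g](S))) → 1
  (R ⋈[e=g] γ[g; MAX(b)→c](σ[b>=7](π[b,g](S)))) → 1
  γ[e; MAX(g)→b]((R ⋈[e=g] γ[g; MAX(b)→c](σ[b>=7](π[b,g](S))))) → 1

|E| = 1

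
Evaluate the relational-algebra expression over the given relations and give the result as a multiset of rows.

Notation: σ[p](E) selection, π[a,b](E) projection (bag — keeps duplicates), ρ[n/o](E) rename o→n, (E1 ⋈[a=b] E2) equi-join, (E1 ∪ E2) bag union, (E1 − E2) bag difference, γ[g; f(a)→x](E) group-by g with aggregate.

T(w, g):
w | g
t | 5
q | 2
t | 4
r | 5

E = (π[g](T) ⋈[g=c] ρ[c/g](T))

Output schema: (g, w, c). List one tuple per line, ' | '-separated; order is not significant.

Per-node cardinality:
  T → 4
  π[g](T) → 4
  T → 4
  ρ[c/g](T) → 4
  (π[g](T) ⋈[g=c] ρ[c/g](T)) → 6

== RESULT ==
g | w | c
2 | q | 2
4 | t | 4
5 | r | 5
5 | r | 5
5 | t | 5
5 | t | 5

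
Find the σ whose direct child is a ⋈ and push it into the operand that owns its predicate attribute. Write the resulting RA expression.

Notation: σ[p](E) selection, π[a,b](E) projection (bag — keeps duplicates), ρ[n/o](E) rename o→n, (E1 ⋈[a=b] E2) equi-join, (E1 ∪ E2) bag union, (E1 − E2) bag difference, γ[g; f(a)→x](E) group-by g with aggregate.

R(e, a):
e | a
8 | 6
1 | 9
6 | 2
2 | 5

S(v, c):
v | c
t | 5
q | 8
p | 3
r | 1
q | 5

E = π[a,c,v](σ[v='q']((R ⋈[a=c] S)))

σ filters on v, owned by the right side.
E' = π[a,c,v]((R ⋈[a=c] σ[v='q'](S)))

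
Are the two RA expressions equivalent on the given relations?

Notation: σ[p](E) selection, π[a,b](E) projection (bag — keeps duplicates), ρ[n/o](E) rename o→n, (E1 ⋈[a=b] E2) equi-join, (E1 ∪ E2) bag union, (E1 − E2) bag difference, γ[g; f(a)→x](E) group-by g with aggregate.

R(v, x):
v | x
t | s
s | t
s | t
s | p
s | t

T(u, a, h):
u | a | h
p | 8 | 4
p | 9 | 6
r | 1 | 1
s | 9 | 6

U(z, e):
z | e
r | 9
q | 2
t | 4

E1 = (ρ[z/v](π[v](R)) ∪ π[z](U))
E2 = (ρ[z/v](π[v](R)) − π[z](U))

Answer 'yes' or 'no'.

E1 stepwise |·|:
  R → 5
  π[v](R) → 5
  ρ[z/v](π[v](R)) → 5
  U → 3
  π[z](U) → 3
  (ρ[z/v](π[v](R)) ∪ π[z](U)) → 8
E2 stepwise |·|:
  R → 5
  π[v](R) → 5
  ρ[z/v](π[v](R)) → 5
  U → 3
  π[z](U) → 3
  (ρ[z/v](π[v](R)) − π[z](U)) → 4

E1 result:
z
q
r
s
s
s
s
t
t
E2 result:
z
s
s
s
s
Witness: ('q',) appears 1× in E1 but 0× in E2.

no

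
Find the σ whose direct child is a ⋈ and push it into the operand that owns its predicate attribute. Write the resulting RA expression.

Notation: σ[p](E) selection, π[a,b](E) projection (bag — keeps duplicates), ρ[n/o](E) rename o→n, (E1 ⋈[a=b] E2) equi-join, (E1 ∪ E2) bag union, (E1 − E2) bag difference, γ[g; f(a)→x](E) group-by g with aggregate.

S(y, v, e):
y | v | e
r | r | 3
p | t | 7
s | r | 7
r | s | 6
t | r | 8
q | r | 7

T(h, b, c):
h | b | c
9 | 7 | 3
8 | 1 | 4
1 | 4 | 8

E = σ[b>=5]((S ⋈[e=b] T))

σ filters on b, owned by the right side.
E' = (S ⋈[e=b] σ[b>=5](T))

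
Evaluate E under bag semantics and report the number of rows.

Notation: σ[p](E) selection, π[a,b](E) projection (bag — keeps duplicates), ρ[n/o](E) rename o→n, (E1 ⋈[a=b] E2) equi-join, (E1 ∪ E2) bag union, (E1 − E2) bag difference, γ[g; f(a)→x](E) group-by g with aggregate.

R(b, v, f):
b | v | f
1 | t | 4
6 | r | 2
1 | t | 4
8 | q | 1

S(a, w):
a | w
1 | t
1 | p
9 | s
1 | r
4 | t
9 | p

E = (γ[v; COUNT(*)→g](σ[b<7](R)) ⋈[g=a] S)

Stepwise |·|:
  R → 4
  σ[b<7](R) → 3
  γ[v; COUNT(*)→g](σ[b<7](R)) → 2
  S → 6
  (γ[v; COUNT(*)→g](σ[b<7](R)) ⋈[g=a] S) → 3

|E| = 3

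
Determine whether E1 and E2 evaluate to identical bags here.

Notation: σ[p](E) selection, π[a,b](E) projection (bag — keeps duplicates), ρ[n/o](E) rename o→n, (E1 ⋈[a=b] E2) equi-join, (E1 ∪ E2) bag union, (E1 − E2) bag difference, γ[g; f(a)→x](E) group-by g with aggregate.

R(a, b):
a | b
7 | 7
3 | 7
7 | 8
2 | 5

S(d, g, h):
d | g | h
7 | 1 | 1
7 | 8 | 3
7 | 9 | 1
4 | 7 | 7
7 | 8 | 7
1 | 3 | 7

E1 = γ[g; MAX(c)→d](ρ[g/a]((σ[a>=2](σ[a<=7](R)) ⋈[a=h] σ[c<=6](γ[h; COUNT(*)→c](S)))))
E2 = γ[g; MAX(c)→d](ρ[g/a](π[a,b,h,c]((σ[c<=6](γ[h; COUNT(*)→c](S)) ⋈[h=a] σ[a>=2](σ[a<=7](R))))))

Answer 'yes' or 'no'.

E1 stepwise |·|:
  R → 4
  σ[a<=7](R) → 4
  σ[a>=2](σ[a<=7](R)) → 4
  S → 6
  γ[h; COUNT(*)→c](S) → 3
  σ[c<=6](γ[h; COUNT(*)→c](S)) → 3
  (σ[a>=2](σ[a<=7](R)) ⋈[a=h] σ[c<=6](γ[h; COUNT(*)→c](S))) → 3
  ρ[g/a]((σ[a>=2](σ[a<=7](R)) ⋈[a=h] σ[c<=6](γ[h; COUNT(*)→c](S)))) → 3
  γ[g; MAX(c)→d](ρ[g/a]((σ[a>=2](σ[a<=7](R)) ⋈[a=h] σ[c<=6](γ[h; COUNT(*)→c](S))))) → 2
E2 stepwise |·|:
  S → 6
  γ[h; COUNT(*)→c](S) → 3
  σ[c<=6](γ[h; COUNT(*)→c](S)) → 3
  R → 4
  σ[a<=7](R) → 4
  σ[a>=2](σ[a<=7](R)) → 4
  (σ[c<=6](γ[h; COUNT(*)→c](S)) ⋈[h=a] σ[a>=2](σ[a<=7](R))) → 3
  π[a,b,h,c]((σ[c<=6](γ[h; COUNT(*)→c](S)) ⋈[h=a] σ[a>=2](σ[a<=7](R)))) → 3
  ρ[g/a](π[a,b,h,c]((σ[c<=6](γ[h; COUNT(*)→c](S)) ⋈[h=a] σ[a>=2](σ[a<=7](R))))) → 3
  γ[g; MAX(c)→d](ρ[g/a](π[a,b,h,c]((σ[c<=6](γ[h; COUNT(*)→c](S)) ⋈[h=a] σ[a>=2](σ[a<=7](R)))))) → 2

E1 and E2 produce the same multiset:
g | d
3 | 1
7 | 3

yes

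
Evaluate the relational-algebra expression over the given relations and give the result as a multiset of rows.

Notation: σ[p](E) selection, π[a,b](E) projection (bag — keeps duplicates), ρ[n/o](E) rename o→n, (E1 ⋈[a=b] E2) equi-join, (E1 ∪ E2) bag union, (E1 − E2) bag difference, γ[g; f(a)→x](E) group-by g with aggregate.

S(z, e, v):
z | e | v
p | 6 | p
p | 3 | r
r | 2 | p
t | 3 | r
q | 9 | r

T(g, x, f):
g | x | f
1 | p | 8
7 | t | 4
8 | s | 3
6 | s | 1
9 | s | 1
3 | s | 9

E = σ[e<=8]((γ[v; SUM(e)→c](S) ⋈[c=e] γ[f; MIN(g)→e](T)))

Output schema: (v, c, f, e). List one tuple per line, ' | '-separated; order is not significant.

Subexpression sizes:
  S → 5
  γ[v; SUM(e)→c](S) → 2
  T → 6
  γ[f; MIN(g)→e](T) → 5
  (γ[v; SUM(e)→c](S) ⋈[c=e] γ[f; MIN(g)→e](T)) → 1
  σ[e<=8]((γ[v; SUM(e)→c](S) ⋈[c=e] γ[f; MIN(g)→e](T))) → 1

== RESULT ==
v | c | f | e
p | 8 | 3 | 8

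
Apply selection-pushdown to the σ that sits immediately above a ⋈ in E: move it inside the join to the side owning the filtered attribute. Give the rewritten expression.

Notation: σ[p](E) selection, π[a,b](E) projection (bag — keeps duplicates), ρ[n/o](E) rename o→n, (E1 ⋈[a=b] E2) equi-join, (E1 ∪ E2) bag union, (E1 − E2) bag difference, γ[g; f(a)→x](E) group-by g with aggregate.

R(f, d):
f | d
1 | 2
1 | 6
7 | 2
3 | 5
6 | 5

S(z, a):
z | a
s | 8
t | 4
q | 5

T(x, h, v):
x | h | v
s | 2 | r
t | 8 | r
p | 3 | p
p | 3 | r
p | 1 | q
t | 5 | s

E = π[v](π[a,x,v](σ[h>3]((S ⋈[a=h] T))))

σ filters on h, owned by the right side.
E' = π[v](π[a,x,v]((S ⋈[a=h] σ[h>3](T))))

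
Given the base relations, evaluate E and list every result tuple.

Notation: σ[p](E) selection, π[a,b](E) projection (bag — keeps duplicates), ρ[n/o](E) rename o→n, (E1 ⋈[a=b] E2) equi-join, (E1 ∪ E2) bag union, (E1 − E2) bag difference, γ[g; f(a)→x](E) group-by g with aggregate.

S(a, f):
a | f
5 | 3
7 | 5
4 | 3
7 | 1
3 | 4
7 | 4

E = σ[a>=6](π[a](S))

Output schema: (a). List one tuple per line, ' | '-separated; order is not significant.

Stepwise |·|:
  S → 6
  π[a](S) → 6
  σ[a>=6](π[a](S)) → 3

== RESULT ==
a
7
7
7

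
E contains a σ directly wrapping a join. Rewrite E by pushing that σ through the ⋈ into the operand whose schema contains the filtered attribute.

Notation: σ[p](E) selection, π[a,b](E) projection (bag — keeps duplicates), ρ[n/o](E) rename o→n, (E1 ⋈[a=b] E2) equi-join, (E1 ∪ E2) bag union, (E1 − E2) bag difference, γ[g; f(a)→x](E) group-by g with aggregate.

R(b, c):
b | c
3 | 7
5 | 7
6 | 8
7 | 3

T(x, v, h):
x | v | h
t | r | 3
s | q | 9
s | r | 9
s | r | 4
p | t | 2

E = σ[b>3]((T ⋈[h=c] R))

σ filters on b, owned by the right side.
E' = (T ⋈[h=c] σ[b>3](R))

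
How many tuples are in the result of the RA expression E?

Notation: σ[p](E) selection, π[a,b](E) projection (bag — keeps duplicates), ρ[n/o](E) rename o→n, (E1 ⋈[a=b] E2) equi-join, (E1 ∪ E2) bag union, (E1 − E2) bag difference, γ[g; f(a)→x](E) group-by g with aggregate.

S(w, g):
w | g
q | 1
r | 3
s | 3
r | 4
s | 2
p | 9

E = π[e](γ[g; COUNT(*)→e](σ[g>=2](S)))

Stepwise |·|:
  S → 6
  σ[g>=2](S) → 5
  γ[g; COUNT(*)→e](σ[g>=2](S)) → 4
  π[e](γ[g; COUNT(*)→e](σ[g>=2](S))) → 4

|E| = 4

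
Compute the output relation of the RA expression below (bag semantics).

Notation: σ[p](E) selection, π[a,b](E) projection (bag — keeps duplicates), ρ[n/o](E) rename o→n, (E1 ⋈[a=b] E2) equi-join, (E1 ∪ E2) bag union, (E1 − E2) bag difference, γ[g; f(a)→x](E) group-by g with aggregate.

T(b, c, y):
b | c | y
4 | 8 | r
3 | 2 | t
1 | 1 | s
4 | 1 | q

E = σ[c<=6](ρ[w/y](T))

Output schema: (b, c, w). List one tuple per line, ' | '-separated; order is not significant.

Stepwise |·|:
  T → 4
  ρ[w/y](T) → 4
  σ[c<=6](ρ[w/y](T)) → 3

== RESULT ==
b | c | w
1 | 1 | s
3 | 2 | t
4 | 1 | q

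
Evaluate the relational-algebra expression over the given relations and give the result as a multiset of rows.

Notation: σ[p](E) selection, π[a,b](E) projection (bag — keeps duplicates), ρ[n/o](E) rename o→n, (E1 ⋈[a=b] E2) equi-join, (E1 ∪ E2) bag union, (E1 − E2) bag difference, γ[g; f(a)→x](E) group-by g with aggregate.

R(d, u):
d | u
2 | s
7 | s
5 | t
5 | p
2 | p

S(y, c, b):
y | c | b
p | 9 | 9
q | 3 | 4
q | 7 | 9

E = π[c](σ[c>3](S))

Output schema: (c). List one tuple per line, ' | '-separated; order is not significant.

Row counts bottom-up:
  S → 3
  σ[c>3](S) → 2
  π[c](σ[c>3](S)) → 2

== RESULT ==
c
7
9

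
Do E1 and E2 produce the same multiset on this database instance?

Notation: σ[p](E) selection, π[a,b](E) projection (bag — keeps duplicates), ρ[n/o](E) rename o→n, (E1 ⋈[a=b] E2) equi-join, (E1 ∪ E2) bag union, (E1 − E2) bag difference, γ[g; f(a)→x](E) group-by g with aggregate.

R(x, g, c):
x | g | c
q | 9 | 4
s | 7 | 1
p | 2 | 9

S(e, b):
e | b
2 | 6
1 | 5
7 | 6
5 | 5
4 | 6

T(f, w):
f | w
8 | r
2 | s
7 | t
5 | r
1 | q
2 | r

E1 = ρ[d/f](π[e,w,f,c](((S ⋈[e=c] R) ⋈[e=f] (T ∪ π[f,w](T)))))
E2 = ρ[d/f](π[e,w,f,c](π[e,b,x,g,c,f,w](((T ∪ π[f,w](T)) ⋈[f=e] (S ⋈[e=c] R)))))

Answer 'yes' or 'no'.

E1 per-node cardinality:
  S → 5
  R → 3
  (S ⋈[e=c] R) → 2
  T → 6
  T → 6
  π[f,w](T) → 6
  (T ∪ π[f,w](T)) → 12
  ((S ⋈[e=c] R) ⋈[e=f] (T ∪ π[f,w](T))) → 2
  π[e,w,f,c](((S ⋈[e=c] R) ⋈[e=f] (T ∪ π[f,w](T)))) → 2
  ρ[d/f](π[e,w,f,c](((S ⋈[e=c] R) ⋈[e=f] (T ∪ π[f,w](T))))) → 2
E2 per-node cardinality:
  T → 6
  T → 6
  π[f,w](T) → 6
  (T ∪ π[f,w](T)) → 12
  S → 5
  R → 3
  (S ⋈[e=c] R) → 2
  ((T ∪ π[f,w](T)) ⋈[f=e] (S ⋈[e=c] R)) → 2
  π[e,b,x,g,c,f,w](((T ∪ π[f,w](T)) ⋈[f=e] (S ⋈[e=c] R))) → 2
  π[e,w,f,c](π[e,b,x,g,c,f,w](((T ∪ π[f,w](T)) ⋈[f=e] (S ⋈[e=c] R)))) → 2
  ρ[d/f](π[e,w,f,c](π[e,b,x,g,c,f,w](((T ∪ π[f,w](T)) ⋈[f=e] (S ⋈[e=c] R))))) → 2

E1 and E2 produce the same multiset:
e | w | d | c
1 | q | 1 | 1
1 | q | 1 | 1

yes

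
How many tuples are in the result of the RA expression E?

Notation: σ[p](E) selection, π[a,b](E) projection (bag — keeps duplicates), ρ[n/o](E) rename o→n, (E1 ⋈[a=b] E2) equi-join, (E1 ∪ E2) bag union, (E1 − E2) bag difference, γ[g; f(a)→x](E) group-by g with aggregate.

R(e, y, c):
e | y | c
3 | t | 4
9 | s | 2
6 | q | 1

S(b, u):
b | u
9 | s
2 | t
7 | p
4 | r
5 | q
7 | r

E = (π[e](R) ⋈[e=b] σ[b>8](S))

Stepwise |·|:
  R → 3
  π[e](R) → 3
  S → 6
  σ[b>8](S) → 1
  (π[e](R) ⋈[e=b] σ[b>8](S)) → 1

|E| = 1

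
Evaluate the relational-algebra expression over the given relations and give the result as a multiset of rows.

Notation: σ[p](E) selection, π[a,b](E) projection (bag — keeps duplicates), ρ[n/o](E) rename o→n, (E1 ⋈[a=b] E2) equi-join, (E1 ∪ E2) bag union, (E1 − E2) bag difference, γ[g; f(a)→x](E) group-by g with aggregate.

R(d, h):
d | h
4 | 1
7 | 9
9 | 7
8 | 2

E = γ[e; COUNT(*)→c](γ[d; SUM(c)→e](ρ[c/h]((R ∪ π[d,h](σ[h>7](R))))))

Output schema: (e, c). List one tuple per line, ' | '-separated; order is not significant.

Stepwise |·|:
  R → 4
  R → 4
  σ[h>7](R) → 1
  π[d,h](σ[h>7](R)) → 1
  (R ∪ π[d,h](σ[h>7](R))) → 5
  ρ[c/h]((R ∪ π[d,h](σ[h>7](R)))) → 5
  γ[d; SUM(c)→e](ρ[c/h]((R ∪ π[d,h](σ[h>7](R))))) → 4
  γ[e; COUNT(*)→c](γ[d; SUM(c)→e](ρ[c/h]((R ∪ π[d,h](σ[h>7](R)))))) → 4

== RESULT ==
e | c
1 | 1
2 | 1
7 | 1
18 | 1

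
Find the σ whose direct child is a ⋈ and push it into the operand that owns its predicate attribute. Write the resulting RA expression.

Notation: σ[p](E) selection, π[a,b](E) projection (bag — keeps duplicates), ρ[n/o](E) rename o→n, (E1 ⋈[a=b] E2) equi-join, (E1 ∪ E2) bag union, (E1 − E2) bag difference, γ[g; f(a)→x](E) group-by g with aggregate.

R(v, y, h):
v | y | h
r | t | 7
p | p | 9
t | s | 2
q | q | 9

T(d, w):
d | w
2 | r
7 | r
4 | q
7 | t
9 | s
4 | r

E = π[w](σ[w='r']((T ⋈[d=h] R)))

σ filters on w, owned by the left side.
E' = π[w]((σ[w='r'](T) ⋈[d=h] R))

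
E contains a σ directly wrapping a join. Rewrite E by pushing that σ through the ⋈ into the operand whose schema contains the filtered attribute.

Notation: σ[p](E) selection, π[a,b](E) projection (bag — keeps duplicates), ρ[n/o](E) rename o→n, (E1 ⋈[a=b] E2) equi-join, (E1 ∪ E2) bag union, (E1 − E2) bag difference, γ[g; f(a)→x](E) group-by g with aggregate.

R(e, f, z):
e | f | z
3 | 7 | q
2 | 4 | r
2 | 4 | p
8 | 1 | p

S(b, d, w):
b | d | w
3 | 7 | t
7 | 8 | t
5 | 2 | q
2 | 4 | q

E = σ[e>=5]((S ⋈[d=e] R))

σ filters on e, owned by the right side.
E' = (S ⋈[d=e] σ[e>=5](R))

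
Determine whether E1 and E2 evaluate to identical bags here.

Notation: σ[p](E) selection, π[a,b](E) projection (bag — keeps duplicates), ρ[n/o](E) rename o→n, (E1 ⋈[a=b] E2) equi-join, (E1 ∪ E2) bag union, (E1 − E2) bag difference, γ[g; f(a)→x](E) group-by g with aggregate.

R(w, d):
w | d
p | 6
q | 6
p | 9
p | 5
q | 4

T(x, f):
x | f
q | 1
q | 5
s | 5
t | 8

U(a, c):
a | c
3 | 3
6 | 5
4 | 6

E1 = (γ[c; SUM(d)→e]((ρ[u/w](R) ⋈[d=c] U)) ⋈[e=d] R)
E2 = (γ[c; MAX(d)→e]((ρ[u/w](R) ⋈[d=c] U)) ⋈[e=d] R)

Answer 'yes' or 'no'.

E1 subexpression sizes:
  R → 5
  ρ[u/w](R) → 5
  U → 3
  (ρ[u/w](R) ⋈[d=c] U) → 3
  γ[c; SUM(d)→e]((ρ[u/w](R) ⋈[d=c] U)) → 2
  R → 5
  (γ[c; SUM(d)→e]((ρ[u/w](R) ⋈[d=c] U)) ⋈[e=d] R) → 1
E2 subexpression sizes:
  R → 5
  ρ[u/w](R) → 5
  U → 3
  (ρ[u/w](R) ⋈[d=c] U) → 3
  γ[c; MAX(d)→e]((ρ[u/w](R) ⋈[d=c] U)) → 2
  R → 5
  (γ[c; MAX(d)→e]((ρ[u/w](R) ⋈[d=c] U)) ⋈[e=d] R) → 3

E1 result:
c | e | w | d
5 | 5 | p | 5
E2 result:
c | e | w | d
5 | 5 | p | 5
6 | 6 | p | 6
6 | 6 | q | 6
Witness: (6, 6, 'p', 6) appears 0× in E1 but 1× in E2.

no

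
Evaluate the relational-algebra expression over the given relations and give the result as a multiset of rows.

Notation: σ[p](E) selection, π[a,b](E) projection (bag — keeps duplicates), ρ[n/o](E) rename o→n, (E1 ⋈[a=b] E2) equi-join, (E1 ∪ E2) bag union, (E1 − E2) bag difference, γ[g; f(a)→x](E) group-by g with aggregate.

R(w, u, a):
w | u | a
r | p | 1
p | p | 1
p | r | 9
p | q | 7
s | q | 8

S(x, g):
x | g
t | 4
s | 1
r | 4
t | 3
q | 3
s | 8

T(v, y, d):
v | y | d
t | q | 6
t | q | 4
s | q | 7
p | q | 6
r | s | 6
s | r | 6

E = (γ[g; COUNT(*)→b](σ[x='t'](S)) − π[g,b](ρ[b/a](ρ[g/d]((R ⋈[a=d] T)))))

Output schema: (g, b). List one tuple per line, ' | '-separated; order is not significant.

Per-node cardinality:
  S → 6
  σ[x='t'](S) → 2
  γ[g; COUNT(*)→b](σ[x='t'](S)) → 2
  R → 5
  T → 6
  (R ⋈[a=d] T) → 1
  ρ[g/d]((R ⋈[a=d] T)) → 1
  ρ[b/a](ρ[g/d]((R ⋈[a=d] T))) → 1
  π[g,b](ρ[b/a](ρ[g/d]((R ⋈[a=d] T)))) → 1
  (γ[g; COUNT(*)→b](σ[x='t'](S)) − π[g,b](ρ[b/a](ρ[g/d]((R ⋈[a=d] T))))) → 2

== RESULT ==
g | b
3 | 1
4 | 1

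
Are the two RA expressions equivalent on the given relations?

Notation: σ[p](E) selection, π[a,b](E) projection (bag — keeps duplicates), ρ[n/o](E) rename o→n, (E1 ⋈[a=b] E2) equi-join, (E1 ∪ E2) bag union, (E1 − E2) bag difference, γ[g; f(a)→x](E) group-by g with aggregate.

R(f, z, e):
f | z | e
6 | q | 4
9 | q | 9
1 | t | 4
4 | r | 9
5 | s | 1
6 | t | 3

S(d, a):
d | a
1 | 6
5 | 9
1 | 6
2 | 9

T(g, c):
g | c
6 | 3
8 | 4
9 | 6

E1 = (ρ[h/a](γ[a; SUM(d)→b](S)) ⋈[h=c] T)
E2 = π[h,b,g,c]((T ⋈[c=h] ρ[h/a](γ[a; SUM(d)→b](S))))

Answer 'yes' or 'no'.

E1 per-node cardinality:
  S → 4
  γ[a; SUM(d)→b](S) → 2
  ρ[h/a](γ[a; SUM(d)→b](S)) → 2
  T → 3
  (ρ[h/a](γ[a; SUM(d)→b](S)) ⋈[h=c] T) → 1
E2 per-node cardinality:
  T → 3
  S → 4
  γ[a; SUM(d)→b](S) → 2
  ρ[h/a](γ[a; SUM(d)→b](S)) → 2
  (T ⋈[c=h] ρ[h/a](γ[a; SUM(d)→b](S))) → 1
  π[h,b,g,c]((T ⋈[c=h] ρ[h/a](γ[a; SUM(d)→b](S)))) → 1

E1 and E2 produce the same multiset:
h | b | g | c
6 | 2 | 9 | 6

yes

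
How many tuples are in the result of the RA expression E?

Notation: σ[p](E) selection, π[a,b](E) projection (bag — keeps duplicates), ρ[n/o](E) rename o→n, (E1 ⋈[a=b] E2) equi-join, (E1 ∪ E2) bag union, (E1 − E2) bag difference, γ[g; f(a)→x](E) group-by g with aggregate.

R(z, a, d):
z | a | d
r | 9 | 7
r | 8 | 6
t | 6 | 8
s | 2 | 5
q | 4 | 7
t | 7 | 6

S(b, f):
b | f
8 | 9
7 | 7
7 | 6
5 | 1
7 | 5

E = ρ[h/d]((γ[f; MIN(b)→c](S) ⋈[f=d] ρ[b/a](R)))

Per-node cardinality:
  S → 5
  γ[f; MIN(b)→c](S) → 5
  R → 6
  ρ[b/a](R) → 6
  (γ[f; MIN(b)→c](S) ⋈[f=d] ρ[b/a](R)) → 5
  ρ[h/d]((γ[f; MIN(b)→c](S) ⋈[f=d] ρ[b/a](R))) → 5

|E| = 5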